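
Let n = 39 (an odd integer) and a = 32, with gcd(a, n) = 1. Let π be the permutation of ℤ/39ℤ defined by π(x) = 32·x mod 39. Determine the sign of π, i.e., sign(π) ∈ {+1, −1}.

Start at x=22: 22 → 2 → 25 → 20 → 16 → 5 → 4 → … (one orbit).
Cycle type of π: 12×3 + 2 + 1; total 5 cycles.
n − c = 39 − 5 = 34; sign = (−1)^34 = +1.

+1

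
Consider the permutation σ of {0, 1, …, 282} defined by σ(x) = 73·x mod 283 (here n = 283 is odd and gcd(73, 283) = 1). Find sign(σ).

+1

Start at x=61: 61 → 208 → 185 → 204 → 176 → 113 → 42 → … (one orbit).
Cycle type of π: 141×2 + 1; total 3 cycles.
n − c = 283 − 3 = 280; sign = (−1)^280 = +1.
(73|283)_J = +1 (Zolotarev's lemma cross-check).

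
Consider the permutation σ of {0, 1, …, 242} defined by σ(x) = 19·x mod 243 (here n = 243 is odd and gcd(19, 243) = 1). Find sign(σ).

Orbit of 199 under x↦19x: [199, 136, 154, 10, 190, 208, 64]… (length divides ord_243(19)).
Cycle type of π: 27×6 + 9×6 + 3×6 + 1×9; total 27 cycles.
27 cycles on 243: each ℓ→(−1)^(ℓ−1), product (−1)^216 = +1.

+1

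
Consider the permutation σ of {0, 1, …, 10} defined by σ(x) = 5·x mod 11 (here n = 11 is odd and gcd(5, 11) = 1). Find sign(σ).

+1

Start at x=5: 5 → 3 → 4 → 9 → 1 → 5 (one orbit).
π_5 has 3 disjoint cycles with lengths [5, 5, 1] on {0,…,10}.
With 3 cycles on 11 points, sign = (−1)^{11−3} = +1.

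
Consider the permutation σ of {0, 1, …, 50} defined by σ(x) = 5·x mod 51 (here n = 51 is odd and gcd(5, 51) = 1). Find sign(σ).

Orbit of 41 under x↦5x: [41, 1, 5, 25, 23, 13, 14]… (length divides ord_51(5)).
5 cycles of lengths [16, 16, 16, 2, 1].
5 cycles on 51: each ℓ→(−1)^(ℓ−1), product (−1)^46 = +1.
Via Zolotarev, sign(π_{5}) = (5|51) = +1.

+1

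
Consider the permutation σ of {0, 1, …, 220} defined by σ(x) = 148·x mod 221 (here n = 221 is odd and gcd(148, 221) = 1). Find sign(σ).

+1

Orbit of 155 under x↦148x: [155, 177, 118, 5, 77, 125, 157]… (length divides ord_221(148)).
17 cycles of lengths [16, 16, 16, 16, 16, 16, 16, 16, 16, 16, 16, 16, 16, 4, 4, 4, 1].
Σ(ℓ_i−1) = 221−17 = 204; sign = (−1)^204 = +1.
(148|221)_J = +1 (Zolotarev's lemma cross-check).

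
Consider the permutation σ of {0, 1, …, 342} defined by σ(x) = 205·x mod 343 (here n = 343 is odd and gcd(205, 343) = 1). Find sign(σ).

+1

Orbit of 246 under x↦205x: [246, 9, 130, 239, 289, 249, 281]… (length divides ord_343(205)).
Cycle lengths of π_205 on ℤ/343ℤ: [147, 147, 21, 21, 3, 3, 1]; 7 cycles in total.
n − c = 343 − 7 = 336; sign = (−1)^336 = +1.
(205|343)_J = +1 (Zolotarev's lemma cross-check).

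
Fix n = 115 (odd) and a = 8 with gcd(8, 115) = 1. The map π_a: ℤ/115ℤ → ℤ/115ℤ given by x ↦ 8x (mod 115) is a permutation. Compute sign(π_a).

-1

Trace 8: π^k(8) = [8, 64, 52, 71, 108, 59, 12] for k=0..6.
The orbit structure of x ↦ 8x mod 115: 6 orbits of sizes [44, 44, 11, 11, 4, 1].
6 cycles on 115: each ℓ→(−1)^(ℓ−1), product (−1)^109 = -1.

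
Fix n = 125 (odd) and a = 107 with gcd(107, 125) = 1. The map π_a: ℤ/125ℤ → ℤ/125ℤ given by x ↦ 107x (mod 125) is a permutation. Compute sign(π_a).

-1

Trace 7: π^k(7) = [7, 124, 18, 51, 82, 24, 68] for k=0..6.
π_107 has 12 disjoint cycles with lengths [20, 20, 20, 20, 20, 4, 4, 4, 4, 4, 4, 1] on {0,…,124}.
n − c = 125 − 12 = 113; sign = (−1)^113 = -1.
(107|125)_J = -1 (Zolotarev's lemma cross-check).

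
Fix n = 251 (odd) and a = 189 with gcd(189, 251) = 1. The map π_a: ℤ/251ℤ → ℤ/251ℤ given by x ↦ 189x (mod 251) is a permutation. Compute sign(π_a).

Start at x=179: 179 → 197 → 85 → 1 → 189 → 79 → 122 → … (one orbit).
The orbit structure of x ↦ 189x mod 251: 3 orbits of sizes [125, 125, 1].
Σ(ℓ_i−1) = 251−3 = 248; sign = (−1)^248 = +1.
The Jacobi symbol (189|251) = +1 (Zolotarev) agrees.

+1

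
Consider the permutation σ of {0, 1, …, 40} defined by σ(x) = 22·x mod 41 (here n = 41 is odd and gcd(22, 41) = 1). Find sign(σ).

-1

Orbit of 15 under x↦22x: [15, 2, 3, 25, 17, 5, 28]… (length divides ord_41(22)).
2 cycles of lengths [40, 1].
n − c = 41 − 2 = 39; sign = (−1)^39 = -1.
The Jacobi symbol (22|41) = -1 (Zolotarev) agrees.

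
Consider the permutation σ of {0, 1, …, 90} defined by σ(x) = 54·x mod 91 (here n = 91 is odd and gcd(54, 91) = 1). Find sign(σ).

+1

Start at x=89: 89 → 74 → 83 → 23 → 59 → 1 → 54 → … (one orbit).
9 cycles of lengths [12, 12, 12, 12, 12, 12, 12, 6, 1].
91 − 9 = 82 transpositions; sign(π) = (−1)^82 = +1.
Zolotarev: (54|91) = +1, matching the cycle-count sign.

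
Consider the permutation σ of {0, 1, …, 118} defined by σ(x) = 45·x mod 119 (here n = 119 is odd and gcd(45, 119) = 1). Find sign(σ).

Trace 97: π^k(97) = [97, 81, 75, 43, 31, 86, 62] for k=0..6.
5 cycles of lengths [48, 48, 16, 6, 1].
119 − 5 = 114 transpositions; sign(π) = (−1)^114 = +1.

+1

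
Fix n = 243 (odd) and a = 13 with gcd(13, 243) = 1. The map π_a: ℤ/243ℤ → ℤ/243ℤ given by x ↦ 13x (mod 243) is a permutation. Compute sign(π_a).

Orbit of 40 under x↦13x: [40, 34, 199, 157, 97, 46, 112]… (length divides ord_243(13)).
Cycle lengths of π_13 on ℤ/243ℤ: [81, 81, 27, 27, 9, 9, 3, 3, 1, 1, 1]; 11 cycles in total.
11 cycles on 243: each ℓ→(−1)^(ℓ−1), product (−1)^232 = +1.

+1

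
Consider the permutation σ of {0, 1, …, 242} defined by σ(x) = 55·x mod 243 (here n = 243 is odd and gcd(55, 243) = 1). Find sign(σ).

+1

Trace 217: π^k(217) = [217, 28, 82, 136, 190, 1, 55] for k=0..6.
The orbit structure of x ↦ 55x mod 243: 63 orbits of sizes [9, 9, 9, 9, 9, 9, 9, 9, 9, 9, 9, 9, 9, 9, 9, 9, 9, 9, 3, 3, 3, 3, 3, 3, 3, 3, 3, 3, 3, 3, 3, 3, 3, 3, 3, 3, 1, 1, 1, 1, 1, 1, 1, 1, 1, 1, 1, 1, 1, 1, 1, 1, 1, 1, 1, 1, 1, 1, 1, 1, 1, 1, 1].
n − c = 243 − 63 = 180; sign = (−1)^180 = +1.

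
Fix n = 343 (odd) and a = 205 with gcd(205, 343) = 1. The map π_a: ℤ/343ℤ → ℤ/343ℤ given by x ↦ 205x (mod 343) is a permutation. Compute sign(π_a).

+1

Orbit of 95 under x↦205x: [95, 267, 198, 116, 113, 184, 333]… (length divides ord_343(205)).
7 cycles of lengths [147, 147, 21, 21, 3, 3, 1].
n − c = 343 − 7 = 336; sign = (−1)^336 = +1.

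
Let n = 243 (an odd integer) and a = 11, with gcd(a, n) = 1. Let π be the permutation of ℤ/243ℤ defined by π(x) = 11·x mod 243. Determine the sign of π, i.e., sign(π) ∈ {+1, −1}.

Trace 178: π^k(178) = [178, 14, 154, 236, 166, 125, 160] for k=0..6.
Decompose π into cycles: lengths [162, 54, 18, 6, 2, 1] (6 cycles, including the fixed point 0).
With 6 cycles on 243 points, sign = (−1)^{243−6} = -1.

-1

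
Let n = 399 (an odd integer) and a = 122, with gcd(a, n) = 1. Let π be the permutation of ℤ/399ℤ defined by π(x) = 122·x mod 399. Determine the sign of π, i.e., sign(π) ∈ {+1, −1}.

Orbit of 122 under x↦122x: [122, 121, 398, 277, 278, 1]… (length divides ord_399(122)).
Decompose π into cycles: lengths [6, 6, 6, 6, 6, 6, 6, 6, 6, 6, 6, 6, 6, 6, 6, 6, 6, 6, 6, 6, 6, 6, 6, 6, 6, 6, 6, 6, 6, 6, 6, 6, 6, 6, 6, 6, 6, 6, 6, 6, 6, 6, 6, 6, 6, 6, 6, 6, 6, 6, 6, 6, 6, 6, 6, 6, 6, 6, 6, 6, 6, 6, 6, 6, 6, 6, 2, 1] (68 cycles, including the fixed point 0).
sign(π) = (−1)^{n − #cycles} = (−1)^{399−68} = (−1)^331 = -1.
Zolotarev: (122|399) = -1, matching the cycle-count sign.

-1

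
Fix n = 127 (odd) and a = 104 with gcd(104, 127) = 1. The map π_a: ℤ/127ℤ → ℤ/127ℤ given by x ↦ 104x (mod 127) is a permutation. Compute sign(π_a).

+1

Trace 38: π^k(38) = [38, 15, 36, 61, 121, 11, 1] for k=0..6.
Cycle lengths of π_104 on ℤ/127ℤ: [63, 63, 1]; 3 cycles in total.
sign(π) = (−1)^{n − #cycles} = (−1)^{127−3} = (−1)^124 = +1.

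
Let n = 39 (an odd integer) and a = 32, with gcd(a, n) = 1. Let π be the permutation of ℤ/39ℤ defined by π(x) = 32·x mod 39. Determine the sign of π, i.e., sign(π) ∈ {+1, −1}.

Trace 20: π^k(20) = [20, 16, 5, 4, 11, 1, 32] for k=0..6.
Cycle lengths of π_32 on ℤ/39ℤ: [12, 12, 12, 2, 1]; 5 cycles in total.
5 cycles on 39: each ℓ→(−1)^(ℓ−1), product (−1)^34 = +1.
Via Zolotarev, sign(π_{32}) = (32|39) = +1.

+1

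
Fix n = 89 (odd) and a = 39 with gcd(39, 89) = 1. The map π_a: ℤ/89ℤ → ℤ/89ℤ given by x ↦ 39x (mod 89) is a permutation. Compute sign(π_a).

Start at x=67: 67 → 32 → 2 → 78 → 16 → 1 → 39 → … (one orbit).
Cycle type of π: 11×8 + 1; total 9 cycles.
89 − 9 = 80 transpositions; sign(π) = (−1)^80 = +1.

+1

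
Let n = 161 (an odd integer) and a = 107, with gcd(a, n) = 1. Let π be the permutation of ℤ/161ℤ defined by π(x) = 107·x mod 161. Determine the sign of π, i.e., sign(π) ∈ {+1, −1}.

Trace 64: π^k(64) = [64, 86, 25, 99, 128, 11, 50] for k=0..6.
π_107 has 6 disjoint cycles with lengths [66, 66, 22, 3, 3, 1] on {0,…,160}.
161 − 6 = 155 transpositions; sign(π) = (−1)^155 = -1.
Check: (107/161) = -1 by Zolotarev.

-1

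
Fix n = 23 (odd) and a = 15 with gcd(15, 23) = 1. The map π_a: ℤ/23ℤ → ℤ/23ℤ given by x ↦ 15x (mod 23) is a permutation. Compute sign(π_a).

Start at x=7: 7 → 13 → 11 → 4 → 14 → 3 → 22 → … (one orbit).
2 cycles of lengths [22, 1].
Σ(ℓ_i−1) = 23−2 = 21; sign = (−1)^21 = -1.
(15|23)_J = -1 (Zolotarev's lemma cross-check).

-1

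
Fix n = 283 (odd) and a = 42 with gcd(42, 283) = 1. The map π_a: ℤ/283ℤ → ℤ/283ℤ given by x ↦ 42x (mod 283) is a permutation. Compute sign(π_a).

+1

Start at x=1: 1 → 42 → 66 → 225 → 111 → 134 → 251 → … (one orbit).
7 cycles of lengths [47, 47, 47, 47, 47, 47, 1].
n − c = 283 − 7 = 276; sign = (−1)^276 = +1.
(42|283)_J = +1 (Zolotarev's lemma cross-check).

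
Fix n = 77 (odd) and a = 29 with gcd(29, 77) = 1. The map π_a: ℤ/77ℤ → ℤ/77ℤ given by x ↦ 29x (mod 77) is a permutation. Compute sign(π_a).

Orbit of 57 under x↦29x: [57, 36, 43, 15, 50, 64, 8]… (length divides ord_77(29)).
Cycle lengths of π_29 on ℤ/77ℤ: [10, 10, 10, 10, 10, 10, 10, 1, 1, 1, 1, 1, 1, 1]; 14 cycles in total.
sign(π) = (−1)^{n − #cycles} = (−1)^{77−14} = (−1)^63 = -1.
Zolotarev: (29|77) = -1, matching the cycle-count sign.

-1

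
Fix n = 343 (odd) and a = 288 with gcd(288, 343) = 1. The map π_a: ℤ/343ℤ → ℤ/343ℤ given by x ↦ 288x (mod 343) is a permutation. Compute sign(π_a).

Orbit of 197 under x↦288x: [197, 141, 134, 176, 267, 64, 253]… (length divides ord_343(288)).
Decompose π into cycles: lengths [49, 49, 49, 49, 49, 49, 7, 7, 7, 7, 7, 7, 1, 1, 1, 1, 1, 1, 1] (19 cycles, including the fixed point 0).
n − c = 343 − 19 = 324; sign = (−1)^324 = +1.

+1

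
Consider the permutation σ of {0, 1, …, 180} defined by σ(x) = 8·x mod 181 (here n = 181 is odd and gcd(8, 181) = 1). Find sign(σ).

-1

Orbit of 174 under x↦8x: [174, 125, 95, 36, 107, 132, 151]… (length divides ord_181(8)).
The orbit structure of x ↦ 8x mod 181: 4 orbits of sizes [60, 60, 60, 1].
Σ(ℓ_i−1) = 181−4 = 177; sign = (−1)^177 = -1.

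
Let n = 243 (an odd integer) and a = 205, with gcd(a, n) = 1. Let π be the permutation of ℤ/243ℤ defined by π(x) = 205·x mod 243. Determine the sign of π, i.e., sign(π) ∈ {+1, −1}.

Orbit of 133 under x↦205x: [133, 49, 82, 43, 67, 127, 34]… (length divides ord_243(205)).
11 cycles of lengths [81, 81, 27, 27, 9, 9, 3, 3, 1, 1, 1].
n − c = 243 − 11 = 232; sign = (−1)^232 = +1.
Zolotarev: (205|243) = +1, matching the cycle-count sign.

+1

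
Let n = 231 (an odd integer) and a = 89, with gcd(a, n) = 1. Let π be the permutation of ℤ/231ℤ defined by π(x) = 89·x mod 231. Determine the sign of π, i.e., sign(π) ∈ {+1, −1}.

+1

Orbit of 89 under x↦89x: [89, 67, 188, 100, 122, 1]… (length divides ord_231(89)).
Decompose π into cycles: lengths [6, 6, 6, 6, 6, 6, 6, 6, 6, 6, 6, 6, 6, 6, 6, 6, 6, 6, 6, 6, 6, 6, 6, 6, 6, 6, 6, 6, 6, 6, 6, 6, 6, 2, 2, 2, 2, 2, 2, 2, 2, 2, 2, 2, 1, 1, 1, 1, 1, 1, 1, 1, 1, 1, 1] (55 cycles, including the fixed point 0).
n − c = 231 − 55 = 176; sign = (−1)^176 = +1.
Via Zolotarev, sign(π_{89}) = (89|231) = +1.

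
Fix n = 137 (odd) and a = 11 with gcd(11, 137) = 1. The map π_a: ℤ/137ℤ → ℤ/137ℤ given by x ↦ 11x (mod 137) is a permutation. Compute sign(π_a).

Start at x=100: 100 → 4 → 44 → 73 → 118 → 65 → 30 → … (one orbit).
The orbit structure of x ↦ 11x mod 137: 3 orbits of sizes [68, 68, 1].
sign(π) = (−1)^{n − #cycles} = (−1)^{137−3} = (−1)^134 = +1.

+1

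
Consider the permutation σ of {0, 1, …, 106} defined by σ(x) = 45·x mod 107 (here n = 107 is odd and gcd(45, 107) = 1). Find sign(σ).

-1

Orbit of 47 under x↦45x: [47, 82, 52, 93, 12, 5, 11]… (length divides ord_107(45)).
Cycle type of π: 106 + 1; total 2 cycles.
With 2 cycles on 107 points, sign = (−1)^{107−2} = -1.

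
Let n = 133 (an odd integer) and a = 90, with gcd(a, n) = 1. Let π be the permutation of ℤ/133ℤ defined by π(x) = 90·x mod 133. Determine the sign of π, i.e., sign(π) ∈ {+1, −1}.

Orbit of 132 under x↦90x: [132, 43, 13, 106, 97, 85, 69]… (length divides ord_133(90)).
The orbit structure of x ↦ 90x mod 133: 11 orbits of sizes [18, 18, 18, 18, 18, 18, 18, 2, 2, 2, 1].
Σ(ℓ_i−1) = 133−11 = 122; sign = (−1)^122 = +1.

+1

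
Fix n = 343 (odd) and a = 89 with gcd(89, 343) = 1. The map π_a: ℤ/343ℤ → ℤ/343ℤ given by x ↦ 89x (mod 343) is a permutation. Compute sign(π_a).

-1

Start at x=39: 39 → 41 → 219 → 283 → 148 → 138 → 277 → … (one orbit).
Cycle type of π: 294 + 42 + 6 + 1; total 4 cycles.
343 − 4 = 339 transpositions; sign(π) = (−1)^339 = -1.
(89|343)_J = -1 (Zolotarev's lemma cross-check).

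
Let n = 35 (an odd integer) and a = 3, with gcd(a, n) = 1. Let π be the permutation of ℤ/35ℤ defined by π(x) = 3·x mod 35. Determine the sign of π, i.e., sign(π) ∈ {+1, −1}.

Start at x=17: 17 → 16 → 13 → 4 → 12 → 1 → 3 → … (one orbit).
π_3 has 5 disjoint cycles with lengths [12, 12, 6, 4, 1] on {0,…,34}.
35 − 5 = 30 transpositions; sign(π) = (−1)^30 = +1.
(3|35)_J = +1 (Zolotarev's lemma cross-check).

+1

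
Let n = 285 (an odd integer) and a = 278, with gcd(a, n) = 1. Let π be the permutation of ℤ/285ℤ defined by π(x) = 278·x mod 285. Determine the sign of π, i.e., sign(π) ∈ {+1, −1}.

-1

Trace 107: π^k(107) = [107, 106, 113, 64, 122, 1, 278] for k=0..6.
The orbit structure of x ↦ 278x mod 285: 32 orbits of sizes [12, 12, 12, 12, 12, 12, 12, 12, 12, 12, 12, 12, 12, 12, 12, 12, 12, 12, 6, 6, 6, 6, 6, 6, 6, 6, 6, 4, 4, 4, 2, 1].
32 cycles on 285: each ℓ→(−1)^(ℓ−1), product (−1)^253 = -1.
Check: (278/285) = -1 by Zolotarev.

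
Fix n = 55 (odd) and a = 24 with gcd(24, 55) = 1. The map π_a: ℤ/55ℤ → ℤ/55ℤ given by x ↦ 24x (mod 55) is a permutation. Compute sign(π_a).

-1

Trace 36: π^k(36) = [36, 39, 1, 24, 26, 19, 16] for k=0..6.
Decompose π into cycles: lengths [10, 10, 10, 10, 10, 2, 2, 1] (8 cycles, including the fixed point 0).
sign(π) = (−1)^{n − #cycles} = (−1)^{55−8} = (−1)^47 = -1.
(24|55)_J = -1 (Zolotarev's lemma cross-check).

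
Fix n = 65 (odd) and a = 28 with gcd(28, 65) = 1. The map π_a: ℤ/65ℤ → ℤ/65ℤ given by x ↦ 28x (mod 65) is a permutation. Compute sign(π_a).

+1

Trace 4: π^k(4) = [4, 47, 16, 58, 64, 37, 61] for k=0..6.
Cycle lengths of π_28 on ℤ/65ℤ: [12, 12, 12, 12, 12, 4, 1]; 7 cycles in total.
sign(π) = (−1)^{n − #cycles} = (−1)^{65−7} = (−1)^58 = +1.
(28|65)_J = +1 (Zolotarev's lemma cross-check).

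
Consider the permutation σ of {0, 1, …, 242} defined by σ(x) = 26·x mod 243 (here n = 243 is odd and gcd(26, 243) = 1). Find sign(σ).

Trace 107: π^k(107) = [107, 109, 161, 55, 215, 1, 26] for k=0..6.
π_26 has 32 disjoint cycles with lengths [18, 18, 18, 18, 18, 18, 18, 18, 18, 6, 6, 6, 6, 6, 6, 6, 6, 6, 2, 2, 2, 2, 2, 2, 2, 2, 2, 2, 2, 2, 2, 1] on {0,…,242}.
32 cycles on 243: each ℓ→(−1)^(ℓ−1), product (−1)^211 = -1.
The Jacobi symbol (26|243) = -1 (Zolotarev) agrees.

-1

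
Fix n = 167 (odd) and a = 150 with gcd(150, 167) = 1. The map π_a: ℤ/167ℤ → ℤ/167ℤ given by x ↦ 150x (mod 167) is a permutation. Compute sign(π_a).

+1

Orbit of 57 under x↦150x: [57, 33, 107, 18, 28, 25, 76]… (length divides ord_167(150)).
Cycle lengths of π_150 on ℤ/167ℤ: [83, 83, 1]; 3 cycles in total.
With 3 cycles on 167 points, sign = (−1)^{167−3} = +1.
The Jacobi symbol (150|167) = +1 (Zolotarev) agrees.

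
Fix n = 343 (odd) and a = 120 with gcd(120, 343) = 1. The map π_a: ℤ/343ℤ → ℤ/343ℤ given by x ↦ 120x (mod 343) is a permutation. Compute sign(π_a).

Orbit of 8 under x↦120x: [8, 274, 295, 71, 288, 260, 330]… (length divides ord_343(120)).
19 cycles of lengths [49, 49, 49, 49, 49, 49, 7, 7, 7, 7, 7, 7, 1, 1, 1, 1, 1, 1, 1].
sign(π) = (−1)^{n − #cycles} = (−1)^{343−19} = (−1)^324 = +1.

+1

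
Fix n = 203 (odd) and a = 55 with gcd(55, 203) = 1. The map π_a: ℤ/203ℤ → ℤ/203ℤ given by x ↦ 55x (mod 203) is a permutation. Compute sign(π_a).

+1

Trace 71: π^k(71) = [71, 48, 1, 55, 183, 118, 197] for k=0..6.
The orbit structure of x ↦ 55x mod 203: 11 orbits of sizes [28, 28, 28, 28, 28, 28, 28, 2, 2, 2, 1].
11 cycles on 203: each ℓ→(−1)^(ℓ−1), product (−1)^192 = +1.
The Jacobi symbol (55|203) = +1 (Zolotarev) agrees.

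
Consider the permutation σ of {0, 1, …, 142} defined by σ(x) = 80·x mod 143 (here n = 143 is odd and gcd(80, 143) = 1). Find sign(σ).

Start at x=135: 135 → 75 → 137 → 92 → 67 → 69 → 86 → … (one orbit).
The orbit structure of x ↦ 80x mod 143: 6 orbits of sizes [60, 60, 12, 5, 5, 1].
6 cycles on 143: each ℓ→(−1)^(ℓ−1), product (−1)^137 = -1.
Zolotarev: (80|143) = -1, matching the cycle-count sign.

-1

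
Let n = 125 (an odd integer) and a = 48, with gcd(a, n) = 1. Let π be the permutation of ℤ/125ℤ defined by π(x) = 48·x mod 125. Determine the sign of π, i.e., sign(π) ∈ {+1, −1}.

Trace 28: π^k(28) = [28, 94, 12, 76, 23, 104, 117] for k=0..6.
Decompose π into cycles: lengths [100, 20, 4, 1] (4 cycles, including the fixed point 0).
With 4 cycles on 125 points, sign = (−1)^{125−4} = -1.

-1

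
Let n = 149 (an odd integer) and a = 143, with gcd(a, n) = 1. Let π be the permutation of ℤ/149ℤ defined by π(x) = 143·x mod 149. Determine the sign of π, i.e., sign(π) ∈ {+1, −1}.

+1

Start at x=118: 118 → 37 → 76 → 140 → 54 → 123 → 7 → … (one orbit).
3 cycles of lengths [74, 74, 1].
149 − 3 = 146 transpositions; sign(π) = (−1)^146 = +1.
The Jacobi symbol (143|149) = +1 (Zolotarev) agrees.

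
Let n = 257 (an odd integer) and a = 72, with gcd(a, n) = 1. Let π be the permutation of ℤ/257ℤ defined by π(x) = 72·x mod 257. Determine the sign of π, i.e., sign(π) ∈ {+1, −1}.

+1

Trace 143: π^k(143) = [143, 16, 124, 190, 59, 136, 26] for k=0..6.
3 cycles of lengths [128, 128, 1].
3 cycles on 257: each ℓ→(−1)^(ℓ−1), product (−1)^254 = +1.
(72|257)_J = +1 (Zolotarev's lemma cross-check).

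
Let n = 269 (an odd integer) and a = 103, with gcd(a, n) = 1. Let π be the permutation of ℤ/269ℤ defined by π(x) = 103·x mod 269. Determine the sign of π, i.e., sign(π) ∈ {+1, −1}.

+1

Trace 133: π^k(133) = [133, 249, 92, 61, 96, 204, 30] for k=0..6.
The orbit structure of x ↦ 103x mod 269: 3 orbits of sizes [134, 134, 1].
With 3 cycles on 269 points, sign = (−1)^{269−3} = +1.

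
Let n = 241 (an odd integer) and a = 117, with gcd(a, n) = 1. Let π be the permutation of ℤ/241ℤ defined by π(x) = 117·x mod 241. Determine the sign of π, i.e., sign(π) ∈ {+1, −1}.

-1

Trace 103: π^k(103) = [103, 1, 117, 193, 168, 135, 130] for k=0..6.
Decompose π into cycles: lengths [80, 80, 80, 1] (4 cycles, including the fixed point 0).
sign(π) = (−1)^{n − #cycles} = (−1)^{241−4} = (−1)^237 = -1.
Via Zolotarev, sign(π_{117}) = (117|241) = -1.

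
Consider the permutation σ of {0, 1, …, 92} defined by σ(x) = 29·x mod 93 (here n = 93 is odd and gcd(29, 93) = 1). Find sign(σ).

+1

Trace 92: π^k(92) = [92, 64, 89, 70, 77, 1, 29] for k=0..6.
The orbit structure of x ↦ 29x mod 93: 11 orbits of sizes [10, 10, 10, 10, 10, 10, 10, 10, 10, 2, 1].
sign(π) = (−1)^{n − #cycles} = (−1)^{93−11} = (−1)^82 = +1.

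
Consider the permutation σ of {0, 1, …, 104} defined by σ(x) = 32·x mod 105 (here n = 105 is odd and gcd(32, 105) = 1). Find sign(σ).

+1

Trace 46: π^k(46) = [46, 2, 64, 53, 16, 92, 4] for k=0..6.
Cycle type of π: 12×6 + 6×2 + 4×3 + 3×2 + 2 + 1; total 15 cycles.
Σ(ℓ_i−1) = 105−15 = 90; sign = (−1)^90 = +1.
(32|105)_J = +1 (Zolotarev's lemma cross-check).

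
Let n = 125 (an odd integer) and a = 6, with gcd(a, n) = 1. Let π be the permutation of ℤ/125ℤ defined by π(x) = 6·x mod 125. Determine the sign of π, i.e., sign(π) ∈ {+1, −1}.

Orbit of 26 under x↦6x: [26, 31, 61, 116, 71, 51, 56]… (length divides ord_125(6)).
π_6 has 13 disjoint cycles with lengths [25, 25, 25, 25, 5, 5, 5, 5, 1, 1, 1, 1, 1] on {0,…,124}.
sign(π) = (−1)^{n − #cycles} = (−1)^{125−13} = (−1)^112 = +1.

+1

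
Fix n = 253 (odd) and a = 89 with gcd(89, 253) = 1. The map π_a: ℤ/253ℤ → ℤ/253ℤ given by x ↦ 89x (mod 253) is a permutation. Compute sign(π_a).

-1

Orbit of 67 under x↦89x: [67, 144, 166, 100, 45, 210, 221]… (length divides ord_253(89)).
π_89 has 22 disjoint cycles with lengths [22, 22, 22, 22, 22, 22, 22, 22, 22, 22, 22, 1, 1, 1, 1, 1, 1, 1, 1, 1, 1, 1] on {0,…,252}.
22 cycles on 253: each ℓ→(−1)^(ℓ−1), product (−1)^231 = -1.
(89|253)_J = -1 (Zolotarev's lemma cross-check).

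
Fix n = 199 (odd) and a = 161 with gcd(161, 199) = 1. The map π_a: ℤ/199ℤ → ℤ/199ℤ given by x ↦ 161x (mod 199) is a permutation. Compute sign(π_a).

+1

Start at x=117: 117 → 131 → 196 → 114 → 46 → 43 → 157 → … (one orbit).
π_161 has 3 disjoint cycles with lengths [99, 99, 1] on {0,…,198}.
With 3 cycles on 199 points, sign = (−1)^{199−3} = +1.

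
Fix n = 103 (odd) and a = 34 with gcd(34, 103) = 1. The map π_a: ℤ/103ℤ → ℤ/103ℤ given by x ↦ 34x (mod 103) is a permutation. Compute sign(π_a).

+1

Start at x=61: 61 → 14 → 64 → 13 → 30 → 93 → 72 → … (one orbit).
7 cycles of lengths [17, 17, 17, 17, 17, 17, 1].
7 cycles on 103: each ℓ→(−1)^(ℓ−1), product (−1)^96 = +1.
The Jacobi symbol (34|103) = +1 (Zolotarev) agrees.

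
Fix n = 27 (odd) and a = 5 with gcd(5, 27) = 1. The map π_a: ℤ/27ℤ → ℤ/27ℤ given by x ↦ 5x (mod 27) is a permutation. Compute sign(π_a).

Orbit of 19 under x↦5x: [19, 14, 16, 26, 22, 2, 10]… (length divides ord_27(5)).
Cycle lengths of π_5 on ℤ/27ℤ: [18, 6, 2, 1]; 4 cycles in total.
Σ(ℓ_i−1) = 27−4 = 23; sign = (−1)^23 = -1.

-1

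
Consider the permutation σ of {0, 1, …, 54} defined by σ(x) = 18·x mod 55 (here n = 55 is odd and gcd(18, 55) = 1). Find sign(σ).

+1

Trace 28: π^k(28) = [28, 9, 52, 1, 18, 49, 2] for k=0..6.
Decompose π into cycles: lengths [20, 20, 10, 4, 1] (5 cycles, including the fixed point 0).
5 cycles on 55: each ℓ→(−1)^(ℓ−1), product (−1)^50 = +1.
The Jacobi symbol (18|55) = +1 (Zolotarev) agrees.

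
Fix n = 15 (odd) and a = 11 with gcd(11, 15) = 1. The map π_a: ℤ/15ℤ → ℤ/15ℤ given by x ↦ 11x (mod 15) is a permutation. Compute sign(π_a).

-1

Start at x=11: 11 → 1 → 11 (one orbit).
The orbit structure of x ↦ 11x mod 15: 10 orbits of sizes [2, 2, 2, 2, 2, 1, 1, 1, 1, 1].
With 10 cycles on 15 points, sign = (−1)^{15−10} = -1.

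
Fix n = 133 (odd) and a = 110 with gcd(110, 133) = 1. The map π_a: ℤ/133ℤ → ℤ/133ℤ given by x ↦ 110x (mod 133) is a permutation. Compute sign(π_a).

Orbit of 81 under x↦110x: [81, 132, 23, 3, 64, 124, 74]… (length divides ord_133(110)).
π_110 has 9 disjoint cycles with lengths [18, 18, 18, 18, 18, 18, 18, 6, 1] on {0,…,132}.
Σ(ℓ_i−1) = 133−9 = 124; sign = (−1)^124 = +1.
Zolotarev: (110|133) = +1, matching the cycle-count sign.

+1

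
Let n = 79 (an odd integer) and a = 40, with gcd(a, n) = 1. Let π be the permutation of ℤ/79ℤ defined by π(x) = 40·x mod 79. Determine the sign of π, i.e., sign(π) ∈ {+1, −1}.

+1

Start at x=52: 52 → 26 → 13 → 46 → 23 → 51 → 65 → … (one orbit).
The orbit structure of x ↦ 40x mod 79: 3 orbits of sizes [39, 39, 1].
With 3 cycles on 79 points, sign = (−1)^{79−3} = +1.
The Jacobi symbol (40|79) = +1 (Zolotarev) agrees.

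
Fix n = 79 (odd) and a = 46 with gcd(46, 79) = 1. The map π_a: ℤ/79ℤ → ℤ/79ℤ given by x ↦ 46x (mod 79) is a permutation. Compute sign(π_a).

Orbit of 65 under x↦46x: [65, 67, 1, 46, 62, 8, 52]… (length divides ord_79(46)).
7 cycles of lengths [13, 13, 13, 13, 13, 13, 1].
With 7 cycles on 79 points, sign = (−1)^{79−7} = +1.
Via Zolotarev, sign(π_{46}) = (46|79) = +1.

+1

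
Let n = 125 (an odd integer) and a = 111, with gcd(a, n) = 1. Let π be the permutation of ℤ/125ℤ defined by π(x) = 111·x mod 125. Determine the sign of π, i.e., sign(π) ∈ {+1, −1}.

Start at x=26: 26 → 11 → 96 → 31 → 66 → 76 → 61 → … (one orbit).
13 cycles of lengths [25, 25, 25, 25, 5, 5, 5, 5, 1, 1, 1, 1, 1].
125 − 13 = 112 transpositions; sign(π) = (−1)^112 = +1.
(111|125)_J = +1 (Zolotarev's lemma cross-check).

+1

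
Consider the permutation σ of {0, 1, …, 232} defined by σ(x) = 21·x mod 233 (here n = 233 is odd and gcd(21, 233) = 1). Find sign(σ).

Start at x=123: 123 → 20 → 187 → 199 → 218 → 151 → 142 → … (one orbit).
The orbit structure of x ↦ 21x mod 233: 2 orbits of sizes [232, 1].
n − c = 233 − 2 = 231; sign = (−1)^231 = -1.
The Jacobi symbol (21|233) = -1 (Zolotarev) agrees.

-1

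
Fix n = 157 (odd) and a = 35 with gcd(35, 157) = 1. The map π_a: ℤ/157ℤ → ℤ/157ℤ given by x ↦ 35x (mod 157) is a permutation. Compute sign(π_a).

Trace 81: π^k(81) = [81, 9, 1, 35, 126, 14, 19] for k=0..6.
Cycle type of π: 39×4 + 1; total 5 cycles.
157 − 5 = 152 transpositions; sign(π) = (−1)^152 = +1.
(35|157)_J = +1 (Zolotarev's lemma cross-check).

+1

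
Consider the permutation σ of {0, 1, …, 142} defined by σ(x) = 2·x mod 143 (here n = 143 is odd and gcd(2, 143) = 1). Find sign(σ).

+1

Trace 114: π^k(114) = [114, 85, 27, 54, 108, 73, 3] for k=0..6.
Cycle type of π: 60×2 + 12 + 10 + 1; total 5 cycles.
143 − 5 = 138 transpositions; sign(π) = (−1)^138 = +1.
Zolotarev: (2|143) = +1, matching the cycle-count sign.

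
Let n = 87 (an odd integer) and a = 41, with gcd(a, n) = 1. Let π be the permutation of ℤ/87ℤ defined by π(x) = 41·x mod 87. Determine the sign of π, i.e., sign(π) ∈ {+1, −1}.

+1

Orbit of 41 under x↦41x: [41, 28, 17, 1]… (length divides ord_87(41)).
π_41 has 23 disjoint cycles with lengths [4, 4, 4, 4, 4, 4, 4, 4, 4, 4, 4, 4, 4, 4, 4, 4, 4, 4, 4, 4, 4, 2, 1] on {0,…,86}.
Σ(ℓ_i−1) = 87−23 = 64; sign = (−1)^64 = +1.
Zolotarev: (41|87) = +1, matching the cycle-count sign.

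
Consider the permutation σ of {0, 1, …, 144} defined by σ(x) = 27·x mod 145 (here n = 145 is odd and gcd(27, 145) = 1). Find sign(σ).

+1

Start at x=108: 108 → 16 → 142 → 64 → 133 → 111 → 97 → … (one orbit).
π_27 has 7 disjoint cycles with lengths [28, 28, 28, 28, 28, 4, 1] on {0,…,144}.
7 cycles on 145: each ℓ→(−1)^(ℓ−1), product (−1)^138 = +1.
Zolotarev: (27|145) = +1, matching the cycle-count sign.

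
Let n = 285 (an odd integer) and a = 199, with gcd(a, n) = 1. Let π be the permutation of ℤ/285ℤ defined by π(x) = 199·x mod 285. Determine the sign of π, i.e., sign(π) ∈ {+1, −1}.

+1

Orbit of 106 under x↦199x: [106, 4, 226, 229, 256, 214, 121]… (length divides ord_285(199)).
The orbit structure of x ↦ 199x mod 285: 27 orbits of sizes [18, 18, 18, 18, 18, 18, 18, 18, 18, 18, 18, 18, 9, 9, 9, 9, 9, 9, 2, 2, 2, 2, 2, 2, 1, 1, 1].
n − c = 285 − 27 = 258; sign = (−1)^258 = +1.
The Jacobi symbol (199|285) = +1 (Zolotarev) agrees.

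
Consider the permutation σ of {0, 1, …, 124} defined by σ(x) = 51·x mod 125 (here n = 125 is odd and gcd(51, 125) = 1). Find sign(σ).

Orbit of 76 under x↦51x: [76, 1, 51, 101, 26]… (length divides ord_125(51)).
Decompose π into cycles: lengths [5, 5, 5, 5, 5, 5, 5, 5, 5, 5, 5, 5, 5, 5, 5, 5, 5, 5, 5, 5, 1, 1, 1, 1, 1, 1, 1, 1, 1, 1, 1, 1, 1, 1, 1, 1, 1, 1, 1, 1, 1, 1, 1, 1, 1] (45 cycles, including the fixed point 0).
n − c = 125 − 45 = 80; sign = (−1)^80 = +1.

+1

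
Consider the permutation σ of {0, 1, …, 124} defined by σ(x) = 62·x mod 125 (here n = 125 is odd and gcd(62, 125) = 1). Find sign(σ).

-1

Trace 19: π^k(19) = [19, 53, 36, 107, 9, 58, 96] for k=0..6.
Cycle lengths of π_62 on ℤ/125ℤ: [100, 20, 4, 1]; 4 cycles in total.
4 cycles on 125: each ℓ→(−1)^(ℓ−1), product (−1)^121 = -1.
Via Zolotarev, sign(π_{62}) = (62|125) = -1.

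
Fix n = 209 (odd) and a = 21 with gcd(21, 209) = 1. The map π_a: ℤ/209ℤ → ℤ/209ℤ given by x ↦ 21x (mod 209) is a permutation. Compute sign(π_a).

+1

Trace 208: π^k(208) = [208, 188, 186, 144, 98, 177, 164] for k=0..6.
The orbit structure of x ↦ 21x mod 209: 17 orbits of sizes [18, 18, 18, 18, 18, 18, 18, 18, 18, 18, 18, 2, 2, 2, 2, 2, 1].
Σ(ℓ_i−1) = 209−17 = 192; sign = (−1)^192 = +1.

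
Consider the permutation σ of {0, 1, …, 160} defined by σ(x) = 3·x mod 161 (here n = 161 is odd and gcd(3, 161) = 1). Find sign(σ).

-1

Trace 9: π^k(9) = [9, 27, 81, 82, 85, 94, 121] for k=0..6.
π_3 has 6 disjoint cycles with lengths [66, 66, 11, 11, 6, 1] on {0,…,160}.
6 cycles on 161: each ℓ→(−1)^(ℓ−1), product (−1)^155 = -1.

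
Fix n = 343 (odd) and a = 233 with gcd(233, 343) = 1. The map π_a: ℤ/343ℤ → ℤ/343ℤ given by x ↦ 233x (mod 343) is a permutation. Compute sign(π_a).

+1

Orbit of 114 under x↦233x: [114, 151, 197, 282, 193, 36, 156]… (length divides ord_343(233)).
Cycle type of π: 147×2 + 21×2 + 3×2 + 1; total 7 cycles.
343 − 7 = 336 transpositions; sign(π) = (−1)^336 = +1.
Via Zolotarev, sign(π_{233}) = (233|343) = +1.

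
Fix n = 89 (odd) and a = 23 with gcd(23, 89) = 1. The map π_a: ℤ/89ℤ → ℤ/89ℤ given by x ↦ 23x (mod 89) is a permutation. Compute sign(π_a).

-1

Start at x=34: 34 → 70 → 8 → 6 → 49 → 59 → 22 → … (one orbit).
2 cycles of lengths [88, 1].
With 2 cycles on 89 points, sign = (−1)^{89−2} = -1.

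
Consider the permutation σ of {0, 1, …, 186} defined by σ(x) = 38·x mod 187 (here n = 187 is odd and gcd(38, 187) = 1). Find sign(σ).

+1

Orbit of 166 under x↦38x: [166, 137, 157, 169, 64, 1, 38]… (length divides ord_187(38)).
π_38 has 15 disjoint cycles with lengths [20, 20, 20, 20, 20, 20, 20, 20, 5, 5, 4, 4, 4, 4, 1] on {0,…,186}.
15 cycles on 187: each ℓ→(−1)^(ℓ−1), product (−1)^172 = +1.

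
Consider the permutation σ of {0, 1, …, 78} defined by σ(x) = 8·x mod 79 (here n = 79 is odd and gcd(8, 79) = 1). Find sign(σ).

+1

Trace 22: π^k(22) = [22, 18, 65, 46, 52, 21, 10] for k=0..6.
7 cycles of lengths [13, 13, 13, 13, 13, 13, 1].
7 cycles on 79: each ℓ→(−1)^(ℓ−1), product (−1)^72 = +1.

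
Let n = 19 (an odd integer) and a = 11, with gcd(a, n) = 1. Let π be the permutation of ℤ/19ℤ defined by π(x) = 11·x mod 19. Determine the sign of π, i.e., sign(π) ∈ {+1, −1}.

Start at x=11: 11 → 7 → 1 → 11 (one orbit).
7 cycles of lengths [3, 3, 3, 3, 3, 3, 1].
Σ(ℓ_i−1) = 19−7 = 12; sign = (−1)^12 = +1.
The Jacobi symbol (11|19) = +1 (Zolotarev) agrees.

+1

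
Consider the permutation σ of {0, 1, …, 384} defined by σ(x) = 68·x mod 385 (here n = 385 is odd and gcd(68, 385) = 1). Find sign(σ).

Start at x=361: 361 → 293 → 289 → 17 → 1 → 68 → 4 → … (one orbit).
Cycle lengths of π_68 on ℤ/385ℤ: [60, 60, 60, 60, 30, 30, 20, 20, 12, 12, 10, 6, 4, 1]; 14 cycles in total.
n − c = 385 − 14 = 371; sign = (−1)^371 = -1.
(68|385)_J = -1 (Zolotarev's lemma cross-check).

-1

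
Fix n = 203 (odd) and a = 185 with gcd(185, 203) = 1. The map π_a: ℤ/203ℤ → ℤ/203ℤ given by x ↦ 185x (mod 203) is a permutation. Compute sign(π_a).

Orbit of 68 under x↦185x: [68, 197, 108, 86, 76, 53, 61]… (length divides ord_203(185)).
Cycle type of π: 84×2 + 28 + 6 + 1; total 5 cycles.
With 5 cycles on 203 points, sign = (−1)^{203−5} = +1.
Zolotarev: (185|203) = +1, matching the cycle-count sign.

+1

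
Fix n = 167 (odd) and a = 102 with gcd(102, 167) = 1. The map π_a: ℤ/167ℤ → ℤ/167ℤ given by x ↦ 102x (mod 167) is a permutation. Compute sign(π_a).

-1

Orbit of 33 under x↦102x: [33, 26, 147, 131, 2, 37, 100]… (length divides ord_167(102)).
Cycle type of π: 166 + 1; total 2 cycles.
Σ(ℓ_i−1) = 167−2 = 165; sign = (−1)^165 = -1.
Check: (102/167) = -1 by Zolotarev.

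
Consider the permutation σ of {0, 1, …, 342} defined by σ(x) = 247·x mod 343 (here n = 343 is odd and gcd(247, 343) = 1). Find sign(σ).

+1

Orbit of 204 under x↦247x: [204, 310, 81, 113, 128, 60, 71]… (length divides ord_343(247)).
Cycle type of π: 147×2 + 21×2 + 3×2 + 1; total 7 cycles.
343 − 7 = 336 transpositions; sign(π) = (−1)^336 = +1.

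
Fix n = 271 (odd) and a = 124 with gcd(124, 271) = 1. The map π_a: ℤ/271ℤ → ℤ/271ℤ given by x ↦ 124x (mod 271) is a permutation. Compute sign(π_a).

+1

Orbit of 25 under x↦124x: [25, 119, 122, 223, 10, 156, 103]… (length divides ord_271(124)).
Decompose π into cycles: lengths [135, 135, 1] (3 cycles, including the fixed point 0).
n − c = 271 − 3 = 268; sign = (−1)^268 = +1.
Zolotarev: (124|271) = +1, matching the cycle-count sign.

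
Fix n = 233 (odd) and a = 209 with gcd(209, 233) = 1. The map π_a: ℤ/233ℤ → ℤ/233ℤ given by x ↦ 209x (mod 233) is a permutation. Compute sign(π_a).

Orbit of 4 under x↦209x: [4, 137, 207, 158, 169, 138, 183]… (length divides ord_233(209)).
Decompose π into cycles: lengths [232, 1] (2 cycles, including the fixed point 0).
With 2 cycles on 233 points, sign = (−1)^{233−2} = -1.
The Jacobi symbol (209|233) = -1 (Zolotarev) agrees.

-1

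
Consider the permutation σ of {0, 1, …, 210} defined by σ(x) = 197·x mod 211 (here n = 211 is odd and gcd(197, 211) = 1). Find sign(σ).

Trace 210: π^k(210) = [210, 14, 15, 1, 197, 196] for k=0..5.
Cycle lengths of π_197 on ℤ/211ℤ: [6, 6, 6, 6, 6, 6, 6, 6, 6, 6, 6, 6, 6, 6, 6, 6, 6, 6, 6, 6, 6, 6, 6, 6, 6, 6, 6, 6, 6, 6, 6, 6, 6, 6, 6, 1]; 36 cycles in total.
sign(π) = (−1)^{n − #cycles} = (−1)^{211−36} = (−1)^175 = -1.

-1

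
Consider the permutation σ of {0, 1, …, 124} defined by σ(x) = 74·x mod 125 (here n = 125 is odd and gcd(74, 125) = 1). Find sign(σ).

+1

Orbit of 1 under x↦74x: [1, 74, 101, 99, 76, 124, 51]… (length divides ord_125(74)).
23 cycles of lengths [10, 10, 10, 10, 10, 10, 10, 10, 10, 10, 2, 2, 2, 2, 2, 2, 2, 2, 2, 2, 2, 2, 1].
n − c = 125 − 23 = 102; sign = (−1)^102 = +1.
The Jacobi symbol (74|125) = +1 (Zolotarev) agrees.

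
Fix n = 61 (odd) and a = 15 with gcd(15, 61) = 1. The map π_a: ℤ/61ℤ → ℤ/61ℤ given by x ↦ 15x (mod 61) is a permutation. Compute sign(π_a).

+1

Orbit of 9 under x↦15x: [9, 13, 12, 58, 16, 57, 1]… (length divides ord_61(15)).
Cycle lengths of π_15 on ℤ/61ℤ: [15, 15, 15, 15, 1]; 5 cycles in total.
sign(π) = (−1)^{n − #cycles} = (−1)^{61−5} = (−1)^56 = +1.
The Jacobi symbol (15|61) = +1 (Zolotarev) agrees.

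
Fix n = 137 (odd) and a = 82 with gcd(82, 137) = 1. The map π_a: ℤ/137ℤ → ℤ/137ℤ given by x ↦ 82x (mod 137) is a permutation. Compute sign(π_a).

-1

Trace 69: π^k(69) = [69, 41, 74, 40, 129, 29, 49] for k=0..6.
Decompose π into cycles: lengths [136, 1] (2 cycles, including the fixed point 0).
sign(π) = (−1)^{n − #cycles} = (−1)^{137−2} = (−1)^135 = -1.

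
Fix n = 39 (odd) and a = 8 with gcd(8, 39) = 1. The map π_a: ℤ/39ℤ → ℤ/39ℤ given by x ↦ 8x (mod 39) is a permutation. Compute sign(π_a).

Orbit of 5 under x↦8x: [5, 1, 8, 25]… (length divides ord_39(8)).
11 cycles of lengths [4, 4, 4, 4, 4, 4, 4, 4, 4, 2, 1].
sign(π) = (−1)^{n − #cycles} = (−1)^{39−11} = (−1)^28 = +1.

+1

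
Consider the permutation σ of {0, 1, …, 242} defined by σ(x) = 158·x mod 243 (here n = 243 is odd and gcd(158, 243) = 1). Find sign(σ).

Start at x=25: 25 → 62 → 76 → 101 → 163 → 239 → 97 → … (one orbit).
Cycle lengths of π_158 on ℤ/243ℤ: [162, 54, 18, 6, 2, 1]; 6 cycles in total.
Σ(ℓ_i−1) = 243−6 = 237; sign = (−1)^237 = -1.
The Jacobi symbol (158|243) = -1 (Zolotarev) agrees.

-1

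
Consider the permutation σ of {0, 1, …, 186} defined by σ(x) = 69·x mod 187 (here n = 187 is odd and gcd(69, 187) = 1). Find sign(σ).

+1

Orbit of 103 under x↦69x: [103, 1, 69, 86, 137]… (length divides ord_187(69)).
Cycle type of π: 5×34 + 1×17; total 51 cycles.
n − c = 187 − 51 = 136; sign = (−1)^136 = +1.
The Jacobi symbol (69|187) = +1 (Zolotarev) agrees.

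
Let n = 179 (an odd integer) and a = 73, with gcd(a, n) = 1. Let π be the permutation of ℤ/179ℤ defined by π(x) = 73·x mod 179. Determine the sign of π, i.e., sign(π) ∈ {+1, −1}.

Orbit of 82 under x↦73x: [82, 79, 39, 162, 12, 160, 45]… (length divides ord_179(73)).
Cycle lengths of π_73 on ℤ/179ℤ: [178, 1]; 2 cycles in total.
sign(π) = (−1)^{n − #cycles} = (−1)^{179−2} = (−1)^177 = -1.

-1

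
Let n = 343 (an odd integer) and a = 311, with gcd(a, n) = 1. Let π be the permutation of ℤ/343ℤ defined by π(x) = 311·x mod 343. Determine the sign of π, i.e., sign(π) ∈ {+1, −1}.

Start at x=62: 62 → 74 → 33 → 316 → 178 → 135 → 139 → … (one orbit).
4 cycles of lengths [294, 42, 6, 1].
sign(π) = (−1)^{n − #cycles} = (−1)^{343−4} = (−1)^339 = -1.
The Jacobi symbol (311|343) = -1 (Zolotarev) agrees.

-1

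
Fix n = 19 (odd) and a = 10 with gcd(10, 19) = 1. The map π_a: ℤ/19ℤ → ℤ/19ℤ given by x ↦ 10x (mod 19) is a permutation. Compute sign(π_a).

-1

Start at x=3: 3 → 11 → 15 → 17 → 18 → 9 → 14 → … (one orbit).
Cycle type of π: 18 + 1; total 2 cycles.
2 cycles on 19: each ℓ→(−1)^(ℓ−1), product (−1)^17 = -1.
Zolotarev: (10|19) = -1, matching the cycle-count sign.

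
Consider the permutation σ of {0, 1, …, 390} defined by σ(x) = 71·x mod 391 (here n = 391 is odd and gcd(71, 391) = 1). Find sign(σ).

-1

Trace 18: π^k(18) = [18, 105, 26, 282, 81, 277, 117] for k=0..6.
The orbit structure of x ↦ 71x mod 391: 6 orbits of sizes [176, 176, 16, 11, 11, 1].
n − c = 391 − 6 = 385; sign = (−1)^385 = -1.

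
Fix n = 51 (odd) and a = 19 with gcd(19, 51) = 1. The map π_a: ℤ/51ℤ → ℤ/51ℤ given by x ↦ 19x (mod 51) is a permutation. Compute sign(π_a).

+1

Trace 43: π^k(43) = [43, 1, 19, 4, 25, 16, 49] for k=0..6.
Cycle type of π: 8×6 + 1×3; total 9 cycles.
With 9 cycles on 51 points, sign = (−1)^{51−9} = +1.
Check: (19/51) = +1 by Zolotarev.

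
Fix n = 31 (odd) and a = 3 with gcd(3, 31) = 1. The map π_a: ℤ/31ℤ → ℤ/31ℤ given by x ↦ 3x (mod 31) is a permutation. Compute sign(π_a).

-1

Orbit of 29 under x↦3x: [29, 25, 13, 8, 24, 10, 30]… (length divides ord_31(3)).
The orbit structure of x ↦ 3x mod 31: 2 orbits of sizes [30, 1].
With 2 cycles on 31 points, sign = (−1)^{31−2} = -1.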